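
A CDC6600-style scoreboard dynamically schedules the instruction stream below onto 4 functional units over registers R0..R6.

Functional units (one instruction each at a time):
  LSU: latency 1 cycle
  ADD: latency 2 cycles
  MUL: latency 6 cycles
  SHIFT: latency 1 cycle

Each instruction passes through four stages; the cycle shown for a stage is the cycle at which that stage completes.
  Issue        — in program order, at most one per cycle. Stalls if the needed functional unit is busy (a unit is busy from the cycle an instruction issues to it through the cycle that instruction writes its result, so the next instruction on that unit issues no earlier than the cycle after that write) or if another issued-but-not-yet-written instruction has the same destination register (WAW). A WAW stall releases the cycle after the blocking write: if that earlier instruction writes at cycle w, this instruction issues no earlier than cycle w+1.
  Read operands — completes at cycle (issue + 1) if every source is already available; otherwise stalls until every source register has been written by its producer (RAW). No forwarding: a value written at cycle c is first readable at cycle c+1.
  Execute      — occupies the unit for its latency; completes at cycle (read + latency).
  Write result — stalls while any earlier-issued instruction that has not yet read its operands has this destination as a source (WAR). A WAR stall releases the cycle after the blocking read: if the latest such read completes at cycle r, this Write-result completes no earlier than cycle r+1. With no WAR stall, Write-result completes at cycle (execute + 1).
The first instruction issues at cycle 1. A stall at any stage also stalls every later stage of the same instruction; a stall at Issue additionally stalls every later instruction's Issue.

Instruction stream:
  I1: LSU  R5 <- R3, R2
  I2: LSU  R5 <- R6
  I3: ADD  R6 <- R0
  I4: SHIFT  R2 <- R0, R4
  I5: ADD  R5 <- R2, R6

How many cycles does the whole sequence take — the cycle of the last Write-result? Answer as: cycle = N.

cycle 1: issue I1 (LSU)
cycle 2: I1 read-ops
cycle 3: I1 finished on LSU
cycle 4: I1→R5
cycle 5: issue I2 (LSU)
cycle 6: I2 read-ops · issue I3 (ADD)
cycle 7: I2 finished on LSU · I3 read-ops · issue I4 (SHIFT)
cycle 8: I2→R5 · I4 read-ops
cycle 9: I3 finished on ADD · I4 finished on SHIFT
cycle 10: I3→R6 · I4→R2
cycle 11: issue I5 (ADD)
cycle 12: I5 read-ops
cycle 14: I5 finished on ADD
cycle 15: I5→R5

cycle = 15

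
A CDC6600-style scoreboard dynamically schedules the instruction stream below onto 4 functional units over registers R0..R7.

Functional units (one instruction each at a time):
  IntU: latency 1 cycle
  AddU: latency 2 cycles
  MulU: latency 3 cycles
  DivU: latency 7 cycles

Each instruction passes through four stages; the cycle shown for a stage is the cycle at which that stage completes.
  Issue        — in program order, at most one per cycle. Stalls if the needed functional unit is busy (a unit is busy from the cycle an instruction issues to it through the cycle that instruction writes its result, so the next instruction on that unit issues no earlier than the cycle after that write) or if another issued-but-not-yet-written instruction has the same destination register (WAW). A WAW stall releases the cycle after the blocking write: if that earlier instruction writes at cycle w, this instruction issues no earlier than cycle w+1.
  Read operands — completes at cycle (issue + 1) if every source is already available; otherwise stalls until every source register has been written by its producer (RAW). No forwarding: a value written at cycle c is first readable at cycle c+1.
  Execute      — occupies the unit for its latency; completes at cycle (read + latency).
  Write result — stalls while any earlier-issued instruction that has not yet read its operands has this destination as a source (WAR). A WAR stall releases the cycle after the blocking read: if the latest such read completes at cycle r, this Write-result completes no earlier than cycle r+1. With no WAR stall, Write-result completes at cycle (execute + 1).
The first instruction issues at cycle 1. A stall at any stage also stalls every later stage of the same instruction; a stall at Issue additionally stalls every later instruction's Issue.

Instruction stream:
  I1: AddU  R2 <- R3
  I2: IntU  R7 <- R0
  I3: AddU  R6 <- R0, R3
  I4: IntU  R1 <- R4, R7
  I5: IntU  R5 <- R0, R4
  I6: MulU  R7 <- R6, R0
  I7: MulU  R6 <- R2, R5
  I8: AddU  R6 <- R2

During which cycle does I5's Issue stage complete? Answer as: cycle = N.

  I1 | 1 | 2 | 4 | 5
  I2 | 2 | 3 | 4 | 5
  I3 | 6 | 7 | 9 | 10   struct: AddU busy until I1 writes@5
  I4 | 7 | 8 | 9 | 10
  I5 | 11 | 12 | 13 | 14   struct: IntU busy until I4 writes@10
  I6 | 12 | 13 | 16 | 17
  I7 | 18 | 19 | 22 | 23   struct: MulU busy until I6 writes@17
  I8 | 24 | 25 | 27 | 28   WAW R6: wait I7 write@23

cycle = 11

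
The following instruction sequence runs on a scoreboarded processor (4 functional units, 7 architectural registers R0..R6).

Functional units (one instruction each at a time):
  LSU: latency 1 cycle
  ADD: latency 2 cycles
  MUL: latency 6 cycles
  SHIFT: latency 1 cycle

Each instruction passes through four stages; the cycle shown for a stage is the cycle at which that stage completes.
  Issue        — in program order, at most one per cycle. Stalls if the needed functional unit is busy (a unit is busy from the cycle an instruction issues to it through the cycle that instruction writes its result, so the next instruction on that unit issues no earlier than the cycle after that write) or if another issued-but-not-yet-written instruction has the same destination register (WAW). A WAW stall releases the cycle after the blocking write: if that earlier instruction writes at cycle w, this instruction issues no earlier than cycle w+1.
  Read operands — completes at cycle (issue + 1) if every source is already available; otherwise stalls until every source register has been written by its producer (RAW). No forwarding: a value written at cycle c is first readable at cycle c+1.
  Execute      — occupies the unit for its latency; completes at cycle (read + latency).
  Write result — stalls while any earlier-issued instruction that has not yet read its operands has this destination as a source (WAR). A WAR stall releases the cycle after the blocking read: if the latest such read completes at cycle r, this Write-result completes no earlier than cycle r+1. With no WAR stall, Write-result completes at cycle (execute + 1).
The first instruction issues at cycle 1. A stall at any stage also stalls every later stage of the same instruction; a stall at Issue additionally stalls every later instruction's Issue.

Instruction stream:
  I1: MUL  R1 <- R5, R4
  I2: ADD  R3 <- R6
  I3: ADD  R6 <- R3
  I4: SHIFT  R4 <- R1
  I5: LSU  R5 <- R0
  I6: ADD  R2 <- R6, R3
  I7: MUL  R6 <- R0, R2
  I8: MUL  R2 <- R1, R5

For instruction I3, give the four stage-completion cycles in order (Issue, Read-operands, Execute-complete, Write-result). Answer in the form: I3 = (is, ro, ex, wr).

I3 = (7, 8, 10, 11)

I1 -> (1, 2, 8, 9)
I2 -> (2, 3, 5, 6)
I3 -> (7, 8, 10, 11)  // struct: ADD busy until I2 writes@6
I4 -> (8, 10, 11, 12)  // RAW R1: wait I1 write@9
I5 -> (9, 10, 11, 12)
I6 -> (12, 13, 15, 16)  // struct: ADD busy until I3 writes@11
I7 -> (13, 17, 23, 24)  // RAW R2: wait I6 write@16
I8 -> (25, 26, 32, 33)  // struct: MUL busy until I7 writes@24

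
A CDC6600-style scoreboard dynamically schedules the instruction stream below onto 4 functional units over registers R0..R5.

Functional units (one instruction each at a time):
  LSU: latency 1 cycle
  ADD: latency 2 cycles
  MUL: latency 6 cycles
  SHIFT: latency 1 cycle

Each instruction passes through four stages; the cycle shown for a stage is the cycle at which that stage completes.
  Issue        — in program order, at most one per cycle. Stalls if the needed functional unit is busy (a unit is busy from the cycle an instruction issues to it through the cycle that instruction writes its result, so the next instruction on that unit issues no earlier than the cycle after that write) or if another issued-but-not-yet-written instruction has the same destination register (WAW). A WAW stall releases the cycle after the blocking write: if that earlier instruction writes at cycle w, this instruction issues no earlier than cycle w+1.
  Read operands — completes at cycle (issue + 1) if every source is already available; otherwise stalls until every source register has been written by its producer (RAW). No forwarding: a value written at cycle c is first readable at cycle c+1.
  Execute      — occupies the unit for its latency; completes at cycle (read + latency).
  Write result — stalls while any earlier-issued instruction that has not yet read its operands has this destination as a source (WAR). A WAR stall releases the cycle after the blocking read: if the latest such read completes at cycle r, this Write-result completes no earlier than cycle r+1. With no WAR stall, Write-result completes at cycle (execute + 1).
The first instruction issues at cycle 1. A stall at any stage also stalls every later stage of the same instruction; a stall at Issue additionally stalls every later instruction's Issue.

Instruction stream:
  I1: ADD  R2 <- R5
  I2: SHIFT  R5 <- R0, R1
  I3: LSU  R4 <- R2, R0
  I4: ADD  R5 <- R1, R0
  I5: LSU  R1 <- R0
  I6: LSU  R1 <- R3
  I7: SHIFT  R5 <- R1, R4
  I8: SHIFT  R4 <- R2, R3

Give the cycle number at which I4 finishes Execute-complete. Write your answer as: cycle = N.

cycle = 9

[1] issue I1 (ADD)
[2] I1 read-ops, issue I2 (SHIFT)
[3] I2 read-ops, issue I3 (LSU)
[4] I1 finished on ADD, I2 finished on SHIFT
[5] I1→R2, I2→R5
[6] I3 read-ops, issue I4 (ADD)
[7] I3 finished on LSU, I4 read-ops
[8] I3→R4
[9] I4 finished on ADD, issue I5 (LSU)
[10] I4→R5, I5 read-ops
[11] I5 finished on LSU
[12] I5→R1
[13] issue I6 (LSU)
[14] I6 read-ops, issue I7 (SHIFT)
[15] I6 finished on LSU
[16] I6→R1
[17] I7 read-ops
[18] I7 finished on SHIFT
[19] I7→R5
[20] issue I8 (SHIFT)
[21] I8 read-ops
[22] I8 finished on SHIFT
[23] I8→R4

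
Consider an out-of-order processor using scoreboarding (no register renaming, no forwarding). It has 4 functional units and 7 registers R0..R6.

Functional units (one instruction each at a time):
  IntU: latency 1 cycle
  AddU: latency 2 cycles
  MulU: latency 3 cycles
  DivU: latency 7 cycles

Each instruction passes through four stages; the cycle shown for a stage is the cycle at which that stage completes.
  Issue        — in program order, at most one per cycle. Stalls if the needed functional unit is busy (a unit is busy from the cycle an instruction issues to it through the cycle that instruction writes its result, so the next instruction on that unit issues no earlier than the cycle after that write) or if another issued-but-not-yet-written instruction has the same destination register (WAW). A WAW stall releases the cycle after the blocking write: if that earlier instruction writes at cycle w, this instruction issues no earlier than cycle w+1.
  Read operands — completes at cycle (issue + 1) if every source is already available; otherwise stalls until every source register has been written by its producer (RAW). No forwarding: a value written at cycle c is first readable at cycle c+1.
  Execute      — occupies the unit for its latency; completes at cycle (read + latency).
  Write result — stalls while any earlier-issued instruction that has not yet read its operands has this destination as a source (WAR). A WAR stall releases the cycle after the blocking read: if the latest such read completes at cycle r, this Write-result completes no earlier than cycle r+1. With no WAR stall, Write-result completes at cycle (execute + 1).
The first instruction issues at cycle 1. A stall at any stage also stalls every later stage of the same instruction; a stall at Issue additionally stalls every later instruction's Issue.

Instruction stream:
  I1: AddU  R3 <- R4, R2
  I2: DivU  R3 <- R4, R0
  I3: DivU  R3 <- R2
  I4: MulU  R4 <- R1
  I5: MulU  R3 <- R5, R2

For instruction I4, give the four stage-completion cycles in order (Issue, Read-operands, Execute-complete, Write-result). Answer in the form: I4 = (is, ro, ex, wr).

  I1 | 1 | 2 | 4 | 5
  I2 | 6 | 7 | 14 | 15   WAW R3: wait I1 write@5
  I3 | 16 | 17 | 24 | 25   struct: DivU busy until I2 writes@15
  I4 | 17 | 18 | 21 | 22
  I5 | 26 | 27 | 30 | 31   WAW R3: wait I3 write@25

I4 = (17, 18, 21, 22)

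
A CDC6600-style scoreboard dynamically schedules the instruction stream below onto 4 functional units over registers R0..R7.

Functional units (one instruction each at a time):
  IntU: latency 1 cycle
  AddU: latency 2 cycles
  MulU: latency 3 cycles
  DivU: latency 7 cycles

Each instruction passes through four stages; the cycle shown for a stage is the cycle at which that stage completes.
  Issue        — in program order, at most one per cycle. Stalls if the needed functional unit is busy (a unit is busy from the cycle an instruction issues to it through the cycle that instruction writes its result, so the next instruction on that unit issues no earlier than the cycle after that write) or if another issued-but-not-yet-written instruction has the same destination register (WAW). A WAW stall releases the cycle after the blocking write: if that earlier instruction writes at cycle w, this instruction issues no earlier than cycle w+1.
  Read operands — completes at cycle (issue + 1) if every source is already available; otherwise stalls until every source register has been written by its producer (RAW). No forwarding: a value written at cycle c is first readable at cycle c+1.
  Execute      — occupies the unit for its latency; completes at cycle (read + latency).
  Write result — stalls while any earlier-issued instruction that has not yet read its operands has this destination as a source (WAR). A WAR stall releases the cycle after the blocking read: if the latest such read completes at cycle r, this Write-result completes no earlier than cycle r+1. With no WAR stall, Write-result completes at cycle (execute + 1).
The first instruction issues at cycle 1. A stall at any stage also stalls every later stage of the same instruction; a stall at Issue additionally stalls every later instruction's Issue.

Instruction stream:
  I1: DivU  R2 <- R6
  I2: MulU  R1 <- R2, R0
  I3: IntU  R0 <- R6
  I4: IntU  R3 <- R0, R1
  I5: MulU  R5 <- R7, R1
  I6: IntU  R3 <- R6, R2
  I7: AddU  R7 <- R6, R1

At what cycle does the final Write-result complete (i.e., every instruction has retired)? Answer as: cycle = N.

[1] I1→DivU
[2] I1 RO; I2→MulU
[3] I3→IntU
[4] I3 RO
[5] I3 EX
[9] I1 EX
[10] I1 WR R2
[11] I2 RO
[12] I3 WR R0
[13] I4→IntU
[14] I2 EX
[15] I2 WR R1
[16] I4 RO; I5→MulU
[17] I4 EX; I5 RO
[18] I4 WR R3
[19] I6→IntU
[20] I5 EX; I6 RO; I7→AddU
[21] I5 WR R5; I6 EX; I7 RO
[22] I6 WR R3
[23] I7 EX
[24] I7 WR R7

cycle = 24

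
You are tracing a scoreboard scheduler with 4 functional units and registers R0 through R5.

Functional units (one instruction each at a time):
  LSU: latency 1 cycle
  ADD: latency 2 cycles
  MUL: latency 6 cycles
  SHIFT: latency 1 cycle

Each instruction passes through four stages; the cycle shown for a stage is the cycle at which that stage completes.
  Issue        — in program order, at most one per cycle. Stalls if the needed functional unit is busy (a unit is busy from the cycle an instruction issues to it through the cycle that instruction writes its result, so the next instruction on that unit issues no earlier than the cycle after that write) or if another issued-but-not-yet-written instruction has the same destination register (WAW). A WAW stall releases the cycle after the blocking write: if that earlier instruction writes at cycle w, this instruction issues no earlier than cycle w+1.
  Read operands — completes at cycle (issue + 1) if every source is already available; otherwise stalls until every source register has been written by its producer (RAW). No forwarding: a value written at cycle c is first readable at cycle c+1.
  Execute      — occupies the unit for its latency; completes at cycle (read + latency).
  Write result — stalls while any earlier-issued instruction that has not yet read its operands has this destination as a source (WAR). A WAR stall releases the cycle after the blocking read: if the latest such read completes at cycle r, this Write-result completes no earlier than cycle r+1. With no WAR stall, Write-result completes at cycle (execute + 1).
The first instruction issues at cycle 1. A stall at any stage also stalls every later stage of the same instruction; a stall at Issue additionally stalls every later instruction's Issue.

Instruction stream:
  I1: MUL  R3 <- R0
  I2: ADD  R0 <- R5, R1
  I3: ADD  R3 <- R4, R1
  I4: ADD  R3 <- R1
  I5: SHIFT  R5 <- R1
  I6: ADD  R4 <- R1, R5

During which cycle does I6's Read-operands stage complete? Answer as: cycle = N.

cycle = 21

I1 -> (1, 2, 8, 9)
I2 -> (2, 3, 5, 6)
I3 -> (10, 11, 13, 14)  // WAW R3: wait I1 write@9
I4 -> (15, 16, 18, 19)  // struct: ADD busy until I3 writes@14
I5 -> (16, 17, 18, 19)
I6 -> (20, 21, 23, 24)  // struct: ADD busy until I4 writes@19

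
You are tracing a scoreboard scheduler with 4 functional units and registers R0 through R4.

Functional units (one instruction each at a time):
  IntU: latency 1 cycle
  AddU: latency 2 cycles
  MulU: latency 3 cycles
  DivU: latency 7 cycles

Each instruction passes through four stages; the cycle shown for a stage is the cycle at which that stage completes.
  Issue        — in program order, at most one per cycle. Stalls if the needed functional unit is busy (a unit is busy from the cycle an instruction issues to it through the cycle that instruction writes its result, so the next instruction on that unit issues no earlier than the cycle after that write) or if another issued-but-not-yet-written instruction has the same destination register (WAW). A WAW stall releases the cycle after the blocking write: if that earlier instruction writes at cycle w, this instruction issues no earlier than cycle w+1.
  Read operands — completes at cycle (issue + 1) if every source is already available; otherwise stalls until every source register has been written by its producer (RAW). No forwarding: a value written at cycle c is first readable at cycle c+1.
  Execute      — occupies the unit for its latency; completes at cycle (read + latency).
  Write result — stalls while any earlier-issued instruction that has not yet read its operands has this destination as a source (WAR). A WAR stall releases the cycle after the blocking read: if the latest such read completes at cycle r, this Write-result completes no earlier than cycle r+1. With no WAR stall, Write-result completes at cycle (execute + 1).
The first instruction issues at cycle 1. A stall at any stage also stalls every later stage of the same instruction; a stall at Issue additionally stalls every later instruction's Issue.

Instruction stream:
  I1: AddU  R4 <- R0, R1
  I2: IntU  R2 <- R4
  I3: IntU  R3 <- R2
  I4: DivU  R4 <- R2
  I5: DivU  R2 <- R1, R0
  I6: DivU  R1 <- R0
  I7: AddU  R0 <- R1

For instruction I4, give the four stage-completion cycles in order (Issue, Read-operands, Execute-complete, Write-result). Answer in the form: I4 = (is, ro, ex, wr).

I4 = (10, 11, 18, 19)

cycle 1: I1 dispatched to AddU
cycle 2: I1 operands ready, I2 dispatched to IntU
cycle 4: I1 complete
cycle 5: R4←I1
cycle 6: I2 operands ready
cycle 7: I2 complete
cycle 8: R2←I2
cycle 9: I3 dispatched to IntU
cycle 10: I3 operands ready, I4 dispatched to DivU
cycle 11: I3 complete, I4 operands ready
cycle 12: R3←I3
cycle 18: I4 complete
cycle 19: R4←I4
cycle 20: I5 dispatched to DivU
cycle 21: I5 operands ready
cycle 28: I5 complete
cycle 29: R2←I5
cycle 30: I6 dispatched to DivU
cycle 31: I6 operands ready, I7 dispatched to AddU
cycle 38: I6 complete
cycle 39: R1←I6
cycle 40: I7 operands ready
cycle 42: I7 complete
cycle 43: R0←I7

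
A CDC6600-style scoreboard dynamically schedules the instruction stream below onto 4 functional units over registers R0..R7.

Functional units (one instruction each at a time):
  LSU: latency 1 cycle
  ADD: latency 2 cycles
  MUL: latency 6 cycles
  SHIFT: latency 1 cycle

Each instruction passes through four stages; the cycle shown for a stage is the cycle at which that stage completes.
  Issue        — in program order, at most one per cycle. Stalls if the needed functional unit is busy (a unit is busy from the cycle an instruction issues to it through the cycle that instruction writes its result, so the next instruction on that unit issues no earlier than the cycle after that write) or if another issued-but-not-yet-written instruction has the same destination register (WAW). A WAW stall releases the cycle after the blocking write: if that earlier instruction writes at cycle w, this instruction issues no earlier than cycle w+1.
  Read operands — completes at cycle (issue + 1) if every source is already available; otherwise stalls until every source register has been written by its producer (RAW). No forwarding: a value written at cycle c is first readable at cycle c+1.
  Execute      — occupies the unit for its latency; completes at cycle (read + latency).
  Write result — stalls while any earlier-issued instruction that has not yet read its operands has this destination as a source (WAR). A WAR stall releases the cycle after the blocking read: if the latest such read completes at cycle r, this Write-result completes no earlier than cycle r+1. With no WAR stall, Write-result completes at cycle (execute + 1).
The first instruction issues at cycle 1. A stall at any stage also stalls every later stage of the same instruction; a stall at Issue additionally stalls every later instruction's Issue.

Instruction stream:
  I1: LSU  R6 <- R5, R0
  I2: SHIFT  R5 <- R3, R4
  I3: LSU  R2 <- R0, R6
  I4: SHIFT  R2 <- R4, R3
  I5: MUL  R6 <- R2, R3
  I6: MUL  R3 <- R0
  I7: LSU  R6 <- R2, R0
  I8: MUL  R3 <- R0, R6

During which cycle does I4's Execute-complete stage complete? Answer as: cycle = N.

I1  is:1  ro:2  ex:3  wr:4
I2  is:2  ro:3  ex:4  wr:5
I3  is:5  ro:6  ex:7  wr:8  — struct: LSU busy until I1 writes@4
I4  is:9  ro:10  ex:11  wr:12  — WAW R2: wait I3 write@8
I5  is:10  ro:13  ex:19  wr:20  — RAW R2: wait I4 write@12
I6  is:21  ro:22  ex:28  wr:29  — struct: MUL busy until I5 writes@20
I7  is:22  ro:23  ex:24  wr:25
I8  is:30  ro:31  ex:37  wr:38  — struct: MUL busy until I6 writes@29

cycle = 11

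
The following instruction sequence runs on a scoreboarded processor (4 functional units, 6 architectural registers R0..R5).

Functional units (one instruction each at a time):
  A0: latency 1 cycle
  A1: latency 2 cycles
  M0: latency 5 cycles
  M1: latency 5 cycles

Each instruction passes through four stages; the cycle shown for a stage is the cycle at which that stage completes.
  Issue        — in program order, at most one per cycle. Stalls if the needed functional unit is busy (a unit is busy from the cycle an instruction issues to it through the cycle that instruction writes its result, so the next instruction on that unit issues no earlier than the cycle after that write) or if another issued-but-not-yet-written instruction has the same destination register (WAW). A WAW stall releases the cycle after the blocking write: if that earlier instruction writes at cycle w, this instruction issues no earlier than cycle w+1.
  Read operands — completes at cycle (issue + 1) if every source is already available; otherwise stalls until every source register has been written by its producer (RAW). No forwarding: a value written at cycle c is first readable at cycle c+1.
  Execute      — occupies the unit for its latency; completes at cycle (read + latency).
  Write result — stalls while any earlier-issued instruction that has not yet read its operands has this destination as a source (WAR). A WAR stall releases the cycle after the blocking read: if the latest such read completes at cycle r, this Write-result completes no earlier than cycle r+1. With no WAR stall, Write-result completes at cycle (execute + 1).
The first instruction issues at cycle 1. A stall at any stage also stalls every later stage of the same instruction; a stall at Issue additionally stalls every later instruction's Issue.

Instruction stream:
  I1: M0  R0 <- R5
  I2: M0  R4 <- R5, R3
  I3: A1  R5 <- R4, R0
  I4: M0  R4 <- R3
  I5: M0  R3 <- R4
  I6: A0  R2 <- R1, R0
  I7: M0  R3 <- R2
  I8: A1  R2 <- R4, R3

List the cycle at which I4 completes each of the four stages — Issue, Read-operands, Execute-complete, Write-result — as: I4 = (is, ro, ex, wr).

I4 = (17, 18, 23, 24)

[1] I1 issues→M0
[2] I1 reads
[7] I1 exec-done
[8] I1 writes R0
[9] I2 issues→M0
[10] I2 reads, I3 issues→A1
[15] I2 exec-done
[16] I2 writes R4
[17] I3 reads, I4 issues→M0
[18] I4 reads
[19] I3 exec-done
[20] I3 writes R5
[23] I4 exec-done
[24] I4 writes R4
[25] I5 issues→M0
[26] I5 reads, I6 issues→A0
[27] I6 reads
[28] I6 exec-done
[29] I6 writes R2
[31] I5 exec-done
[32] I5 writes R3
[33] I7 issues→M0
[34] I7 reads, I8 issues→A1
[39] I7 exec-done
[40] I7 writes R3
[41] I8 reads
[43] I8 exec-done
[44] I8 writes R2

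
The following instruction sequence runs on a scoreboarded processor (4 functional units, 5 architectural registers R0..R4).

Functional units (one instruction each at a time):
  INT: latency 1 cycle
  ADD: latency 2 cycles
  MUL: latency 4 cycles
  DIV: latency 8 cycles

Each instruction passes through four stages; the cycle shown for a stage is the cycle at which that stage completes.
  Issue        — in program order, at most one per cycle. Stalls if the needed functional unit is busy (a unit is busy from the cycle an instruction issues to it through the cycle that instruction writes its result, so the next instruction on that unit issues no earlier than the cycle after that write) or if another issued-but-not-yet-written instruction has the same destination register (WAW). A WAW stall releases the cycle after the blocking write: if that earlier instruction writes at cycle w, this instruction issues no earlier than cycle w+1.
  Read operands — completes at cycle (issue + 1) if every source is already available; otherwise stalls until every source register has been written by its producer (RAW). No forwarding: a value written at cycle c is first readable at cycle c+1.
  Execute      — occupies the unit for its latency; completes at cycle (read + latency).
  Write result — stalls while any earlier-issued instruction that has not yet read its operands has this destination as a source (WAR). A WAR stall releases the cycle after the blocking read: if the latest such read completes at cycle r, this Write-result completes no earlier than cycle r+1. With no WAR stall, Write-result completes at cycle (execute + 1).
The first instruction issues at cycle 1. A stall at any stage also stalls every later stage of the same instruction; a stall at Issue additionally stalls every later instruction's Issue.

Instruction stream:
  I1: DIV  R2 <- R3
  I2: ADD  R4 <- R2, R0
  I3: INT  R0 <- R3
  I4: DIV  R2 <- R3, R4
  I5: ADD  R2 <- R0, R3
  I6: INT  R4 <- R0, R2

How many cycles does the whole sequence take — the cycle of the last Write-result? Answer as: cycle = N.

t=1  issue I1 (DIV)
t=2  I1 read-ops · issue I2 (ADD)
t=3  issue I3 (INT)
t=4  I3 read-ops
t=5  I3 finished on INT
t=10  I1 finished on DIV
t=11  I1→R2
t=12  I2 read-ops · issue I4 (DIV)
t=13  I3→R0
t=14  I2 finished on ADD
t=15  I2→R4
t=16  I4 read-ops
t=24  I4 finished on DIV
t=25  I4→R2
t=26  issue I5 (ADD)
t=27  I5 read-ops · issue I6 (INT)
t=29  I5 finished on ADD
t=30  I5→R2
t=31  I6 read-ops
t=32  I6 finished on INT
t=33  I6→R4

cycle = 33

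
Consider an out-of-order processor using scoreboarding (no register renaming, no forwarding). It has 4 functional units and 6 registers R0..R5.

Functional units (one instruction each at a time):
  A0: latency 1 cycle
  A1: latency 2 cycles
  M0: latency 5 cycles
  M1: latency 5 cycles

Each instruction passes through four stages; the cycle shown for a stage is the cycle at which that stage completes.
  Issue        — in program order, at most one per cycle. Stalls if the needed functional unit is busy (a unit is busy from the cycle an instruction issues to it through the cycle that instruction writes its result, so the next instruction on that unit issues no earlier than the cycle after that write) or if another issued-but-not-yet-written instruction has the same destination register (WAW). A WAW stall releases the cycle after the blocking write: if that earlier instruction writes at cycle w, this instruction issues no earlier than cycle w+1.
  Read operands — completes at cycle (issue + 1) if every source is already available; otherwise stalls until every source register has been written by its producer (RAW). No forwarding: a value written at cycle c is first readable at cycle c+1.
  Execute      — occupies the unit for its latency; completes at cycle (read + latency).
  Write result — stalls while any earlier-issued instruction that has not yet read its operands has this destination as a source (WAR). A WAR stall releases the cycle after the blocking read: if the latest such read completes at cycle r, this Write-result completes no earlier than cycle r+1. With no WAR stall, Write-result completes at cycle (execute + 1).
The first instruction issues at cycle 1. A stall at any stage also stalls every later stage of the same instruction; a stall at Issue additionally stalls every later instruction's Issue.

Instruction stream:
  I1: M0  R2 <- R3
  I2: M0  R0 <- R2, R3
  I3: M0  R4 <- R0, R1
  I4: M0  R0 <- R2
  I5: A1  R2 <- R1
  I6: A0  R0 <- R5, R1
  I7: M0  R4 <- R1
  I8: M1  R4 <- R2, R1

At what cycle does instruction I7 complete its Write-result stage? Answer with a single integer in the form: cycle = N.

cycle = 41

I1 -> (1, 2, 7, 8)
I2 -> (9, 10, 15, 16)  // struct: M0 busy until I1 writes@8
I3 -> (17, 18, 23, 24)  // struct: M0 busy until I2 writes@16
I4 -> (25, 26, 31, 32)  // struct: M0 busy until I3 writes@24
I5 -> (26, 27, 29, 30)
I6 -> (33, 34, 35, 36)  // WAW R0: wait I4 write@32
I7 -> (34, 35, 40, 41)
I8 -> (42, 43, 48, 49)  // WAW R4: wait I7 write@41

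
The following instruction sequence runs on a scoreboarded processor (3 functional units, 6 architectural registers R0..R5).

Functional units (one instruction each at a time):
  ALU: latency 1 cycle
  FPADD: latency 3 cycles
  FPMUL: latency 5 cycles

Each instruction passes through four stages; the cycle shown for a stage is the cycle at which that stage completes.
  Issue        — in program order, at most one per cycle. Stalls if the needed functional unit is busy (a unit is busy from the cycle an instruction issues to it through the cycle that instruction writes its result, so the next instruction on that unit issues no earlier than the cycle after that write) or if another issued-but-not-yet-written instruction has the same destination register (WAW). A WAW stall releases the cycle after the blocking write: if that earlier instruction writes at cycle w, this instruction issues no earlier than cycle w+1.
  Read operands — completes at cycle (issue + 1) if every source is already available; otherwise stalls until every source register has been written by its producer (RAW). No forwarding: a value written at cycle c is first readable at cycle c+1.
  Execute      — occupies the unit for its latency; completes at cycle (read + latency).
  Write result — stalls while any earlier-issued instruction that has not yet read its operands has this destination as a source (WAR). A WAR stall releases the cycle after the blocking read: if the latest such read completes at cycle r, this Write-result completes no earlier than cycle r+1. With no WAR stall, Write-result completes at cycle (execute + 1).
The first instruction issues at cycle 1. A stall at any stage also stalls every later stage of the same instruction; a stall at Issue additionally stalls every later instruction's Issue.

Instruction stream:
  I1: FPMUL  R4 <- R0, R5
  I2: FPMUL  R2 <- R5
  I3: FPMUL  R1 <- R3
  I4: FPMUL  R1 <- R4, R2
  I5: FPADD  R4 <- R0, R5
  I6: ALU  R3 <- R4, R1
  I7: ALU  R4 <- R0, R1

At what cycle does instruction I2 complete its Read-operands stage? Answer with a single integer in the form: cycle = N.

  I1 | 1 | 2 | 7 | 8
  I2 | 9 | 10 | 15 | 16   struct: FPMUL busy until I1 writes@8
  I3 | 17 | 18 | 23 | 24   struct: FPMUL busy until I2 writes@16
  I4 | 25 | 26 | 31 | 32   struct: FPMUL busy until I3 writes@24
  I5 | 26 | 27 | 30 | 31
  I6 | 27 | 33 | 34 | 35   RAW R1: wait I4 write@32
  I7 | 36 | 37 | 38 | 39   struct: ALU busy until I6 writes@35

cycle = 10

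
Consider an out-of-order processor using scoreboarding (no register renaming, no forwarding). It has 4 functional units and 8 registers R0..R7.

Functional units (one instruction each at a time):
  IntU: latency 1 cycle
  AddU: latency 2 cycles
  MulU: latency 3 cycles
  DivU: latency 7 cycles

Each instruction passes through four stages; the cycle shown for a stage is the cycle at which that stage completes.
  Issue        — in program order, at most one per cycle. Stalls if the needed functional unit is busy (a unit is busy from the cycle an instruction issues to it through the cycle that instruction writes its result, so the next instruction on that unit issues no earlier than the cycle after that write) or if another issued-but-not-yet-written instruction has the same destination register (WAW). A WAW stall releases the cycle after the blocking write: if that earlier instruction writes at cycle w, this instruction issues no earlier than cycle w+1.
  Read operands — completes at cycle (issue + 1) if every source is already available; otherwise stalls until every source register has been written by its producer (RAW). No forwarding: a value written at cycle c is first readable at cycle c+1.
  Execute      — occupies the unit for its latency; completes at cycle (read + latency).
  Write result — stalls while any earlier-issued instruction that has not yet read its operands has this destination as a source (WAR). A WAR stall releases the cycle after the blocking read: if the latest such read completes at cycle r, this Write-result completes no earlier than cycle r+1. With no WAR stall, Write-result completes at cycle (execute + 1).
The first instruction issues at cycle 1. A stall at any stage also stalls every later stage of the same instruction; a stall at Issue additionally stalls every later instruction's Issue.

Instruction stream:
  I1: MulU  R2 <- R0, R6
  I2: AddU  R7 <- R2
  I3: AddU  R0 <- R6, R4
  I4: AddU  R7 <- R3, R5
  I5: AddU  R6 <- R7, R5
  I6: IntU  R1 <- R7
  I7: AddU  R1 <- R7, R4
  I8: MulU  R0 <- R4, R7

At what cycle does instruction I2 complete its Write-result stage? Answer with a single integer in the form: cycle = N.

t=1  issue I1 (MulU)
t=2  I1 read-ops | issue I2 (AddU)
t=5  I1 finished on MulU
t=6  I1→R2
t=7  I2 read-ops
t=9  I2 finished on AddU
t=10  I2→R7
t=11  issue I3 (AddU)
t=12  I3 read-ops
t=14  I3 finished on AddU
t=15  I3→R0
t=16  issue I4 (AddU)
t=17  I4 read-ops
t=19  I4 finished on AddU
t=20  I4→R7
t=21  issue I5 (AddU)
t=22  I5 read-ops | issue I6 (IntU)
t=23  I6 read-ops
t=24  I5 finished on AddU | I6 finished on IntU
t=25  I5→R6 | I6→R1
t=26  issue I7 (AddU)
t=27  I7 read-ops | issue I8 (MulU)
t=28  I8 read-ops
t=29  I7 finished on AddU
t=30  I7→R1
t=31  I8 finished on MulU
t=32  I8→R0

cycle = 10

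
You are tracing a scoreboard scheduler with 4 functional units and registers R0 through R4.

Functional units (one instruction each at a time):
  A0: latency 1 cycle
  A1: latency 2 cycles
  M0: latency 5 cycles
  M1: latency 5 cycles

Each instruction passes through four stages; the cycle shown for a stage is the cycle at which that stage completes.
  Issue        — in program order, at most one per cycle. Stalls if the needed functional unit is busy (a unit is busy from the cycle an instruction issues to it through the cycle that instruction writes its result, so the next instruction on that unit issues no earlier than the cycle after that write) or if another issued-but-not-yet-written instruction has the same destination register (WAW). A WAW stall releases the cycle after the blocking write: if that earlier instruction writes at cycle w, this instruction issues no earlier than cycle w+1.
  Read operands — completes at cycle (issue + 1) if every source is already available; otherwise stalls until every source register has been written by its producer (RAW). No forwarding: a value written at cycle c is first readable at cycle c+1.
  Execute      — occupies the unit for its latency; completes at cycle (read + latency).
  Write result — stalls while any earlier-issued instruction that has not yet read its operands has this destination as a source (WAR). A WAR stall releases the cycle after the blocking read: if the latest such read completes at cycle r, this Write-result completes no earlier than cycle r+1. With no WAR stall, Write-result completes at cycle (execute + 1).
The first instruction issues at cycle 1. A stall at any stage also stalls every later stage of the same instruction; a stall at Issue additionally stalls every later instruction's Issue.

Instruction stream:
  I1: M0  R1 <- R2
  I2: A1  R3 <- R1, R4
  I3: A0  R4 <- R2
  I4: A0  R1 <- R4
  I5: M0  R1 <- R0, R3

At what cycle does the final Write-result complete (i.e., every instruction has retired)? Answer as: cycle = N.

t=1  I1 dispatched to M0
t=2  I1 operands ready, I2 dispatched to A1
t=3  I3 dispatched to A0
t=4  I3 operands ready
t=5  I3 complete
t=7  I1 complete
t=8  R1←I1
t=9  I2 operands ready
t=10  R4←I3
t=11  I2 complete, I4 dispatched to A0
t=12  R3←I2, I4 operands ready
t=13  I4 complete
t=14  R1←I4
t=15  I5 dispatched to M0
t=16  I5 operands ready
t=21  I5 complete
t=22  R1←I5

cycle = 22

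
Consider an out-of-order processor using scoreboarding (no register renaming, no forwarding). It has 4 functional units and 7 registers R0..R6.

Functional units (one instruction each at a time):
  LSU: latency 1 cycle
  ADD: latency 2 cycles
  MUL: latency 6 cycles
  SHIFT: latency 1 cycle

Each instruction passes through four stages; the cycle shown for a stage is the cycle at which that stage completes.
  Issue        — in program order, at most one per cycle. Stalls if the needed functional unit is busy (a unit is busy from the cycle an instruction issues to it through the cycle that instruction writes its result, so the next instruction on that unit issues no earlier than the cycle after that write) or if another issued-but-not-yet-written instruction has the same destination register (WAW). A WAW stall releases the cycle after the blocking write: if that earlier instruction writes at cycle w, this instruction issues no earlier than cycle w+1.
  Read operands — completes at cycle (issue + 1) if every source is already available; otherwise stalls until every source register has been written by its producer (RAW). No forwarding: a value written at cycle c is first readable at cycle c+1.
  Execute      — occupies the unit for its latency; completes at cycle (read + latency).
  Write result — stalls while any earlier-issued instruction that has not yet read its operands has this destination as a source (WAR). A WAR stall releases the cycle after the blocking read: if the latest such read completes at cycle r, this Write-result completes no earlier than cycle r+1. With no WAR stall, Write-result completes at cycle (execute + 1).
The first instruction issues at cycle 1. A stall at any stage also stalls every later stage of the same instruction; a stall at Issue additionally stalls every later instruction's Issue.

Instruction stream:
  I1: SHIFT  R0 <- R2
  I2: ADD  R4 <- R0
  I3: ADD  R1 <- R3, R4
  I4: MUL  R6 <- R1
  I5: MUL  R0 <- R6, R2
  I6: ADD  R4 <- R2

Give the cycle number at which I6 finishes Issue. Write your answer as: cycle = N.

t=1  I1→SHIFT
t=2  I1 RO | I2→ADD
t=3  I1 EX
t=4  I1 WR R0
t=5  I2 RO
t=7  I2 EX
t=8  I2 WR R4
t=9  I3→ADD
t=10  I3 RO | I4→MUL
t=12  I3 EX
t=13  I3 WR R1
t=14  I4 RO
t=20  I4 EX
t=21  I4 WR R6
t=22  I5→MUL
t=23  I5 RO | I6→ADD
t=24  I6 RO
t=26  I6 EX
t=27  I6 WR R4
t=29  I5 EX
t=30  I5 WR R0

cycle = 23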